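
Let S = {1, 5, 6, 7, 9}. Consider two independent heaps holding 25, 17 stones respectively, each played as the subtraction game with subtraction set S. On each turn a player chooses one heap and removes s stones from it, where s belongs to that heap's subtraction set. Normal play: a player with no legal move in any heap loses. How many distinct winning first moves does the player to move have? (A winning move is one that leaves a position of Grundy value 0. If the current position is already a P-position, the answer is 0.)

0

All heaps use S = {1, 5, 6, 7, 9}:
n :  0  1  2  3  4  5  6  7  8  9 10 11 12 13 14 15 16 17 18 19 20 21 22 23 24 25
G :  0  1  0  1  0  1  2  3  2  3  2  3  0  1  0  1  0  1  2  3  2  3  2  3  0  1
Heap A: G(25) = 1.
Heap B: G(17) = 1.
Combined Grundy value = 1 ⊕ 1 = 0.
A winning move leaves total XOR = 0, i.e. changes one component's Grundy value g to g ⊕ X where X is the current total.
Heap A: target g' = 1⊕0 = 1, but every legal move changes the Grundy value (mex property), so 0 moves.
Heap B: target g' = 1⊕0 = 1, but every legal move changes the Grundy value (mex property), so 0 moves.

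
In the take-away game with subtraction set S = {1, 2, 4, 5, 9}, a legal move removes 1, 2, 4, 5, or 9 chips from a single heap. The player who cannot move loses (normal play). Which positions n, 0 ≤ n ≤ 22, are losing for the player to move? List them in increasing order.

G(0) = 0
G(1) = mex{0} = 1
G(2) = mex{1,0} = 2
G(3) = mex{2,1} = 0
G(4) = mex{0,2,0} = 1
G(5) = mex{1,0,1,0} = 2
G(6) = mex{2,1,2,1} = 0
G(7) = mex{0,2,0,2} = 1
G(8) = mex{1,0,1,0} = 2
G(9) = mex{2,1,2,1,0} = 3
G(10) = mex{3,2,0,2,1} = 4
G(11) = mex{4,3,1,0,2} = 5
G(12) = mex{5,4,2,1,0} = 3
G(13) = mex{3,5,3,2,1} = 0
G(14) = mex{0,3,4,3,2} = 1
G(15) = mex{1,0,5,4,0} = 2
G(16) = mex{2,1,3,5,1} = 0
G(17) = mex{0,2,0,3,2} = 1
G(18) = mex{1,0,1,0,3} = 2
G(19) = mex{2,1,2,1,4} = 0
G(20) = mex{0,2,0,2,5} = 1
G(21) = mex{1,0,1,0,3} = 2
G(22) = mex{2,1,2,1,0} = 3
P-positions are exactly the n with G(n) = 0.

0, 3, 6, 13, 16, 19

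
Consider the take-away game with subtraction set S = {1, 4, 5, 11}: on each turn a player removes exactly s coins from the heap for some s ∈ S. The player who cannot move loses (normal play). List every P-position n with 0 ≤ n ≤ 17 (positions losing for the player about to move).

0, 2, 8, 10, 16

G(0) = 0
G(1) = mex{0} = 1
G(2) = mex{1} = 0
G(3) = mex{0} = 1
G(4) = mex{1,0} = 2
G(5) = mex{2,1,0} = 3
G(6) = mex{3,0,1} = 2
G(7) = mex{2,1,0} = 3
G(8) = mex{3,2,1} = 0
G(9) = mex{0,3,2} = 1
G(10) = mex{1,2,3} = 0
G(11) = mex{0,3,2,0} = 1
G(12) = mex{1,0,3,1} = 2
G(13) = mex{2,1,0,0} = 3
G(14) = mex{3,0,1,1} = 2
G(15) = mex{2,1,0,2} = 3
G(16) = mex{3,2,1,3} = 0
G(17) = mex{0,3,2,2} = 1
P-positions are exactly the n with G(n) = 0.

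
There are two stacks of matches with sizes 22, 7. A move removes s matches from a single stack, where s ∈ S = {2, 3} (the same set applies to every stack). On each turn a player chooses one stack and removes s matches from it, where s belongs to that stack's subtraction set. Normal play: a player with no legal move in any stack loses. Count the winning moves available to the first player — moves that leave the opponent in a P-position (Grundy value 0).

All stacks use S = {2, 3}:
n :  0  1  2  3  4  5  6  7  8  9 10 11 12 13 14 15 16 17 18 19 20 21 22
G :  0  0  1  1  2  0  0  1  1  2  0  0  1  1  2  0  0  1  1  2  0  0  1
Stack A: G(22) = 1.
Stack B: G(7) = 1.
Combined Grundy value = 1 ⊕ 1 = 0.
A winning move leaves total XOR = 0, i.e. changes one component's Grundy value g to g ⊕ X where X is the current total.
Stack A: target g' = 1⊕0 = 1, but every legal move changes the Grundy value (mex property), so 0 moves.
Stack B: target g' = 1⊕0 = 1, but every legal move changes the Grundy value (mex property), so 0 moves.

0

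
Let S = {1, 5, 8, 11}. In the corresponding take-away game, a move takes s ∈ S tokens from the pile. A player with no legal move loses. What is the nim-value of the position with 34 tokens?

0

G(0) = 0
G(1) = mex{0} = 1
G(2) = mex{1} = 0
G(3) = mex{0} = 1
G(4) = mex{1} = 0
G(5) = mex{0,0} = 1
G(6) = mex{1,1} = 0
G(7) = mex{0,0} = 1
G(8) = mex{1,1,0} = 2
G(9) = mex{2,0,1} = 3
G(10) = mex{3,1,0} = 2
G(11) = mex{2,0,1,0} = 3
G(12) = mex{3,1,0,1} = 2
G(13) = mex{2,2,1,0} = 3
G(14) = mex{3,3,0,1} = 2
G(15) = mex{2,2,1,0} = 3
G(16) = mex{3,3,2,1} = 0
G(17) = mex{0,2,3,0} = 1
G(18) = mex{1,3,2,1} = 0
G(19) = mex{0,2,3,2} = 1
G(20) = mex{1,3,2,3} = 0
G(21) = mex{0,0,3,2} = 1
G(22) = mex{1,1,2,3} = 0
G(23) = mex{0,0,3,2} = 1
G(24) = mex{1,1,0,3} = 2
G(25) = mex{2,0,1,2} = 3
G(26) = mex{3,1,0,3} = 2
G(27) = mex{2,0,1,0} = 3
G(28) = mex{3,1,0,1} = 2
G(29) = mex{2,2,1,0} = 3
G(30) = mex{3,3,0,1} = 2
G(31) = mex{2,2,1,0} = 3
G(32) = mex{3,3,2,1} = 0
G(33) = mex{0,2,3,0} = 1
G(34) = mex{1,3,2,1} = 0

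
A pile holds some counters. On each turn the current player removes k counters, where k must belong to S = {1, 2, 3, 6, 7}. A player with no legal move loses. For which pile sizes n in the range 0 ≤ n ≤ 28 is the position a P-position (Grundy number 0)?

0, 4, 8, 12, 16, 20, 24, 28

G(0) = 0
G(1) = mex{0} = 1
G(2) = mex{1,0} = 2
G(3) = mex{2,1,0} = 3
G(4) = mex{3,2,1} = 0
G(5) = mex{0,3,2} = 1
G(6) = mex{1,0,3,0} = 2
G(7) = mex{2,1,0,1,0} = 3
G(8) = mex{3,2,1,2,1} = 0
G(9) = mex{0,3,2,3,2} = 1
G(10) = mex{1,0,3,0,3} = 2
G(11) = mex{2,1,0,1,0} = 3
G(12) = mex{3,2,1,2,1} = 0
G(13) = mex{0,3,2,3,2} = 1
G(14) = mex{1,0,3,0,3} = 2
G(15) = mex{2,1,0,1,0} = 3
G(16) = mex{3,2,1,2,1} = 0
G(17) = mex{0,3,2,3,2} = 1
G(18) = mex{1,0,3,0,3} = 2
G(19) = mex{2,1,0,1,0} = 3
G(20) = mex{3,2,1,2,1} = 0
G(21) = mex{0,3,2,3,2} = 1
G(22) = mex{1,0,3,0,3} = 2
G(23) = mex{2,1,0,1,0} = 3
G(24) = mex{3,2,1,2,1} = 0
G(25) = mex{0,3,2,3,2} = 1
G(26) = mex{1,0,3,0,3} = 2
G(27) = mex{2,1,0,1,0} = 3
G(28) = mex{3,2,1,2,1} = 0
P-positions are exactly the n with G(n) = 0.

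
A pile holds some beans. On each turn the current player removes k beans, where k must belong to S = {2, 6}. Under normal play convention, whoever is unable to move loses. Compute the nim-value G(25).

n :  0  1  2  3  4  5  6  7  8  9 10 11 12 13 14 15 16 17 18 19 20 21 22 23 24 25
G :  0  0  1  1  0  0  1  1  0  0  1  1  0  0  1  1  0  0  1  1  0  0  1  1  0  0

0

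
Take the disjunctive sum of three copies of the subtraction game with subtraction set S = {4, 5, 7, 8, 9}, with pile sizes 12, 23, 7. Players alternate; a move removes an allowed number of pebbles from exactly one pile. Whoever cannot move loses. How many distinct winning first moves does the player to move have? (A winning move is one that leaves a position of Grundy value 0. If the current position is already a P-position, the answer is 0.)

All piles use S = {4, 5, 7, 8, 9}:
n :  0  1  2  3  4  5  6  7  8  9 10 11 12 13 14 15 16 17 18 19 20 21 22 23
G :  0  0  0  0  1  1  1  1  2  2  2  2  3  0  0  0  0  1  1  1  1  2  2  2
Pile A: G(12) = 3.
Pile B: G(23) = 2.
Pile C: G(7) = 1.
Combined Grundy value = 3 ⊕ 2 ⊕ 1 = 0.
A winning move leaves total XOR = 0, i.e. changes one component's Grundy value g to g ⊕ X where X is the current total.
Pile A: target g' = 3⊕0 = 3, but every legal move changes the Grundy value (mex property), so 0 moves.
Pile B: target g' = 2⊕0 = 2, but every legal move changes the Grundy value (mex property), so 0 moves.
Pile C: target g' = 1⊕0 = 1, but every legal move changes the Grundy value (mex property), so 0 moves.

0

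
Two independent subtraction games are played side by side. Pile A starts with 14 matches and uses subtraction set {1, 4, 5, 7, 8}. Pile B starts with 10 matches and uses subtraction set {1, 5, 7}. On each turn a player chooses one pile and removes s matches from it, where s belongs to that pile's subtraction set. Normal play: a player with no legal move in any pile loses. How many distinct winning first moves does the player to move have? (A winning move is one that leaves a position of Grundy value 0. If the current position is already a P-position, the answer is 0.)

4

Pile A, S = {1, 4, 5, 7, 8}:
n :  0  1  2  3  4  5  6  7  8  9 10 11 12 13 14
G :  0  1  0  1  2  3  2  3  4  5  4  0  1  0  1
G_A(14) = 1.
Pile B, S = {1, 5, 7}:
G(0) = 0
G(1) = mex{0} = 1
G(2) = mex{1} = 0
G(3) = mex{0} = 1
G(4) = mex{1} = 0
G(5) = mex{0,0} = 1
G(6) = mex{1,1} = 0
G(7) = mex{0,0,0} = 1
G(8) = mex{1,1,1} = 0
G(9) = mex{0,0,0} = 1
G(10) = mex{1,1,1} = 0
G_B(10) = 0.
Combined Grundy value = 1 ⊕ 0 = 1.
A winning move leaves total XOR = 0, i.e. changes one component's Grundy value g to g ⊕ X where X is the current total.
Pile A: need g' = 1⊕1 = 0. Options: 14−1→G=0, 14−4→G=4, 14−5→G=5, 14−7→G=3, 14−8→G=2. Hits: 1.
Pile B: need g' = 0⊕1 = 1. Options: 10−1→G=1, 10−5→G=1, 10−7→G=1. Hits: 3.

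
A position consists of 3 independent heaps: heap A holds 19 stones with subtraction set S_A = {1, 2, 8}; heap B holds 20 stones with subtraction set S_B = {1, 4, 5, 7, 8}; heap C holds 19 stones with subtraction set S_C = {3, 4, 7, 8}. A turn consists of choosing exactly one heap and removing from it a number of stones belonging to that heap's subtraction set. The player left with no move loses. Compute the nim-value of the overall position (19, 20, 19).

Heap A, S = {1, 2, 8}:
G(0) = 0
G(1) = mex{0} = 1
G(2) = mex{1,0} = 2
G(3) = mex{2,1} = 0
G(4) = mex{0,2} = 1
G(5) = mex{1,0} = 2
G(6) = mex{2,1} = 0
G(7) = mex{0,2} = 1
G(8) = mex{1,0,0} = 2
G(9) = mex{2,1,1} = 0
G(10) = mex{0,2,2} = 1
G(11) = mex{1,0,0} = 2
G(12) = mex{2,1,1} = 0
G(13) = mex{0,2,2} = 1
G(14) = mex{1,0,0} = 2
G(15) = mex{2,1,1} = 0
G(16) = mex{0,2,2} = 1
G(17) = mex{1,0,0} = 2
G(18) = mex{2,1,1} = 0
G(19) = mex{0,2,2} = 1
G_A(19) = 1.
Heap B, S = {1, 4, 5, 7, 8}:
G(0) = 0
G(1) = mex{0} = 1
G(2) = mex{1} = 0
G(3) = mex{0} = 1
G(4) = mex{1,0} = 2
G(5) = mex{2,1,0} = 3
G(6) = mex{3,0,1} = 2
G(7) = mex{2,1,0,0} = 3
G(8) = mex{3,2,1,1,0} = 4
G(9) = mex{4,3,2,0,1} = 5
G(10) = mex{5,2,3,1,0} = 4
G(11) = mex{4,3,2,2,1} = 0
G(12) = mex{0,4,3,3,2} = 1
G(13) = mex{1,5,4,2,3} = 0
G(14) = mex{0,4,5,3,2} = 1
G(15) = mex{1,0,4,4,3} = 2
G(16) = mex{2,1,0,5,4} = 3
G(17) = mex{3,0,1,4,5} = 2
G(18) = mex{2,1,0,0,4} = 3
G(19) = mex{3,2,1,1,0} = 4
G(20) = mex{4,3,2,0,1} = 5
G_B(20) = 5.
Heap C, S = {3, 4, 7, 8}:
G(0) = 0
G(1) = mex{} = 0
G(2) = mex{} = 0
G(3) = mex{0} = 1
G(4) = mex{0,0} = 1
G(5) = mex{0,0} = 1
G(6) = mex{1,0} = 2
G(7) = mex{1,1,0} = 2
G(8) = mex{1,1,0,0} = 2
G(9) = mex{2,1,0,0} = 3
G(10) = mex{2,2,1,0} = 3
G(11) = mex{2,2,1,1} = 0
G(12) = mex{3,2,1,1} = 0
G(13) = mex{3,3,2,1} = 0
G(14) = mex{0,3,2,2} = 1
G(15) = mex{0,0,2,2} = 1
G(16) = mex{0,0,3,2} = 1
G(17) = mex{1,0,3,3} = 2
G(18) = mex{1,1,0,3} = 2
G(19) = mex{1,1,0,0} = 2
G_C(19) = 2.
Combined Grundy value = 1 ⊕ 5 ⊕ 2 = 6.

6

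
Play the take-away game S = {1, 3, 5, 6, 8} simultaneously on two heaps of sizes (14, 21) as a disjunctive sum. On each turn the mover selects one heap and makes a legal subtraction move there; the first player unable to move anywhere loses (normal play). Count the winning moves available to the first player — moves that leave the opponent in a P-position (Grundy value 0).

All heaps use S = {1, 3, 5, 6, 8}:
G(0) = 0
G(1) = mex{0} = 1
G(2) = mex{1} = 0
G(3) = mex{0,0} = 1
G(4) = mex{1,1} = 0
G(5) = mex{0,0,0} = 1
G(6) = mex{1,1,1,0} = 2
G(7) = mex{2,0,0,1} = 3
G(8) = mex{3,1,1,0,0} = 2
G(9) = mex{2,2,0,1,1} = 3
G(10) = mex{3,3,1,0,0} = 2
G(11) = mex{2,2,2,1,1} = 0
G(12) = mex{0,3,3,2,0} = 1
G(13) = mex{1,2,2,3,1} = 0
G(14) = mex{0,0,3,2,2} = 1
G(15) = mex{1,1,2,3,3} = 0
G(16) = mex{0,0,0,2,2} = 1
G(17) = mex{1,1,1,0,3} = 2
G(18) = mex{2,0,0,1,2} = 3
G(19) = mex{3,1,1,0,0} = 2
G(20) = mex{2,2,0,1,1} = 3
G(21) = mex{3,3,1,0,0} = 2
Heap A: G(14) = 1.
Heap B: G(21) = 2.
Combined Grundy value = 1 ⊕ 2 = 3.
A winning move leaves total XOR = 0, i.e. changes one component's Grundy value g to g ⊕ X where X is the current total.
Heap A: need g' = 1⊕3 = 2. Options: 14−1→G=0, 14−3→G=0, 14−5→G=3, 14−6→G=2, 14−8→G=2. Hits: 2.
Heap B: need g' = 2⊕3 = 1. Options: 21−1→G=3, 21−3→G=3, 21−5→G=1, 21−6→G=0, 21−8→G=0. Hits: 1.

3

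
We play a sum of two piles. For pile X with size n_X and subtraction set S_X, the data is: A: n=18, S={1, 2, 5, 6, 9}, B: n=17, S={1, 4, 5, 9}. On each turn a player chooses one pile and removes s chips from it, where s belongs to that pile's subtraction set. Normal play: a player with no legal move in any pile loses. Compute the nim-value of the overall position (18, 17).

Pile A, S = {1, 2, 5, 6, 9}:
n :  0  1  2  3  4  5  6  7  8  9 10 11 12 13 14 15 16 17 18
G :  0  1  2  0  1  2  3  0  1  2  0  1  2  3  0  1  2  0  1
G_A(18) = 1.
Pile B, S = {1, 4, 5, 9}:
G(0) = 0
G(1) = mex{0} = 1
G(2) = mex{1} = 0
G(3) = mex{0} = 1
G(4) = mex{1,0} = 2
G(5) = mex{2,1,0} = 3
G(6) = mex{3,0,1} = 2
G(7) = mex{2,1,0} = 3
G(8) = mex{3,2,1} = 0
G(9) = mex{0,3,2,0} = 1
G(10) = mex{1,2,3,1} = 0
G(11) = mex{0,3,2,0} = 1
G(12) = mex{1,0,3,1} = 2
G(13) = mex{2,1,0,2} = 3
G(14) = mex{3,0,1,3} = 2
G(15) = mex{2,1,0,2} = 3
G(16) = mex{3,2,1,3} = 0
G(17) = mex{0,3,2,0} = 1
G_B(17) = 1.
Combined Grundy value = 1 ⊕ 1 = 0.

0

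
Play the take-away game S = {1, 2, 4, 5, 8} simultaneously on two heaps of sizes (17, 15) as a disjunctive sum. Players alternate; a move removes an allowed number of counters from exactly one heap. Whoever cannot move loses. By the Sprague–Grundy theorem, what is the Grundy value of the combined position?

2

All heaps use S = {1, 2, 4, 5, 8}:
G(0) = 0
G(1) = mex{0} = 1
G(2) = mex{1,0} = 2
G(3) = mex{2,1} = 0
G(4) = mex{0,2,0} = 1
G(5) = mex{1,0,1,0} = 2
G(6) = mex{2,1,2,1} = 0
G(7) = mex{0,2,0,2} = 1
G(8) = mex{1,0,1,0,0} = 2
G(9) = mex{2,1,2,1,1} = 0
G(10) = mex{0,2,0,2,2} = 1
G(11) = mex{1,0,1,0,0} = 2
G(12) = mex{2,1,2,1,1} = 0
G(13) = mex{0,2,0,2,2} = 1
G(14) = mex{1,0,1,0,0} = 2
G(15) = mex{2,1,2,1,1} = 0
G(16) = mex{0,2,0,2,2} = 1
G(17) = mex{1,0,1,0,0} = 2
Heap A: G(17) = 2.
Heap B: G(15) = 0.
Combined Grundy value = 2 ⊕ 0 = 2.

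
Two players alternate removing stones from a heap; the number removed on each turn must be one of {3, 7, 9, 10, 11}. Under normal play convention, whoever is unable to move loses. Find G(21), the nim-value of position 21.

1

G(0) = 0
G(1) = mex{} = 0
G(2) = mex{} = 0
G(3) = mex{0} = 1
G(4) = mex{0} = 1
G(5) = mex{0} = 1
G(6) = mex{1} = 0
G(7) = mex{1,0} = 2
G(8) = mex{1,0} = 2
G(9) = mex{0,0,0} = 1
G(10) = mex{2,1,0,0} = 3
G(11) = mex{2,1,0,0,0} = 3
G(12) = mex{1,1,1,0,0} = 2
G(13) = mex{3,0,1,1,0} = 2
G(14) = mex{3,2,1,1,1} = 0
G(15) = mex{2,2,0,1,1} = 3
G(16) = mex{2,1,2,0,1} = 3
G(17) = mex{0,3,2,2,0} = 1
G(18) = mex{3,3,1,2,2} = 0
G(19) = mex{3,2,3,1,2} = 0
G(20) = mex{1,2,3,3,1} = 0
G(21) = mex{0,0,2,3,3} = 1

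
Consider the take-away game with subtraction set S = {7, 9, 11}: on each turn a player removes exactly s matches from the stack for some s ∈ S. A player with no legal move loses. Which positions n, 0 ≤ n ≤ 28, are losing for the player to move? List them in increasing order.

0, 1, 2, 3, 4, 5, 6, 18, 19, 20, 21, 22, 23, 24

G(0) = 0
G(1) = mex{} = 0
G(2) = mex{} = 0
G(3) = mex{} = 0
G(4) = mex{} = 0
G(5) = mex{} = 0
G(6) = mex{} = 0
G(7) = mex{0} = 1
G(8) = mex{0} = 1
G(9) = mex{0,0} = 1
G(10) = mex{0,0} = 1
G(11) = mex{0,0,0} = 1
G(12) = mex{0,0,0} = 1
G(13) = mex{0,0,0} = 1
G(14) = mex{1,0,0} = 2
G(15) = mex{1,0,0} = 2
G(16) = mex{1,1,0} = 2
G(17) = mex{1,1,0} = 2
G(18) = mex{1,1,1} = 0
G(19) = mex{1,1,1} = 0
G(20) = mex{1,1,1} = 0
G(21) = mex{2,1,1} = 0
G(22) = mex{2,1,1} = 0
G(23) = mex{2,2,1} = 0
G(24) = mex{2,2,1} = 0
G(25) = mex{0,2,2} = 1
G(26) = mex{0,2,2} = 1
G(27) = mex{0,0,2} = 1
G(28) = mex{0,0,2} = 1
P-positions are exactly the n with G(n) = 0.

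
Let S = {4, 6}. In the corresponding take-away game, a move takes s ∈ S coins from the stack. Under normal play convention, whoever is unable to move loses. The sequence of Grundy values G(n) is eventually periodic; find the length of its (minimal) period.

10

n :  0  1  2  3  4  5  6  7  8  9 10 11 12 13 14 15 16 17 18 19 20 21
G :  0  0  0  0  1  1  1  1  2  2  0  0  0  0  1  1  1  1  2  2  0  0
G(n+10) = G(n) holds for n = 0,…,5 (a full window of length max(S) = 6), so the sequence is purely periodic with period 10.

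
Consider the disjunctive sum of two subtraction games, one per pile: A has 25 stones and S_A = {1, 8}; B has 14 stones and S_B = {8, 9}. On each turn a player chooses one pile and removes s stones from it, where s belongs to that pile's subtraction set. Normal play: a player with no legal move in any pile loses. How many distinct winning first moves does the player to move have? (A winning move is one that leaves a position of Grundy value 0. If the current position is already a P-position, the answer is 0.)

0

Pile A, S = {1, 8}:
n :  0  1  2  3  4  5  6  7  8  9 10 11 12 13 14 15 16 17 18 19 20 21 22 23 24 25
G :  0  1  0  1  0  1  0  1  2  0  1  0  1  0  1  0  1  2  0  1  0  1  0  1  0  1
G_A(25) = 1.
Pile B, S = {8, 9}:
n :  0  1  2  3  4  5  6  7  8  9 10 11 12 13 14
G :  0  0  0  0  0  0  0  0  1  1  1  1  1  1  1
G_B(14) = 1.
Combined Grundy value = 1 ⊕ 1 = 0.
A winning move leaves total XOR = 0, i.e. changes one component's Grundy value g to g ⊕ X where X is the current total.
Pile A: target g' = 1⊕0 = 1, but every legal move changes the Grundy value (mex property), so 0 moves.
Pile B: target g' = 1⊕0 = 1, but every legal move changes the Grundy value (mex property), so 0 moves.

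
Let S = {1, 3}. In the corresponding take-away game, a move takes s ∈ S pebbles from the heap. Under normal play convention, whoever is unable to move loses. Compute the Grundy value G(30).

0

n :  0  1  2  3  4  5  6  7  8  9 10 11 12 13 14 15 16 17 18 19 20 21 22 23 24 25 26 27 28 29 30
G :  0  1  0  1  0  1  0  1  0  1  0  1  0  1  0  1  0  1  0  1  0  1  0  1  0  1  0  1  0  1  0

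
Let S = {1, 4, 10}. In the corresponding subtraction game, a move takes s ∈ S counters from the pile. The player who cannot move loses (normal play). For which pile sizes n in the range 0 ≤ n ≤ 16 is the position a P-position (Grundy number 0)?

n :  0  1  2  3  4  5  6  7  8  9 10 11 12 13 14 15 16
G :  0  1  0  1  2  0  1  0  1  2  3  2  3  0  1  3  0
P-positions are exactly the n with G(n) = 0.

0, 2, 5, 7, 13, 16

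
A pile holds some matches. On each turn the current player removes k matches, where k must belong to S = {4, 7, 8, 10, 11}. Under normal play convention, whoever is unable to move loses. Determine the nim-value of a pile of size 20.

G(0) = 0
G(1) = mex{} = 0
G(2) = mex{} = 0
G(3) = mex{} = 0
G(4) = mex{0} = 1
G(5) = mex{0} = 1
G(6) = mex{0} = 1
G(7) = mex{0,0} = 1
G(8) = mex{1,0,0} = 2
G(9) = mex{1,0,0} = 2
G(10) = mex{1,0,0,0} = 2
G(11) = mex{1,1,0,0,0} = 2
G(12) = mex{2,1,1,0,0} = 3
G(13) = mex{2,1,1,0,0} = 3
G(14) = mex{2,1,1,1,0} = 3
G(15) = mex{2,2,1,1,1} = 0
G(16) = mex{3,2,2,1,1} = 0
G(17) = mex{3,2,2,1,1} = 0
G(18) = mex{3,2,2,2,1} = 0
G(19) = mex{0,3,2,2,2} = 1
G(20) = mex{0,3,3,2,2} = 1

1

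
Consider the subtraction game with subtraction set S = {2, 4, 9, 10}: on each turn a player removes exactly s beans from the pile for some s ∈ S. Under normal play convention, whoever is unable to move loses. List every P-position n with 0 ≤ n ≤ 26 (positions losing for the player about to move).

n :  0  1  2  3  4  5  6  7  8  9 10 11 12 13 14 15 16 17 18 19 20 21 22 23 24 25 26
G :  0  0  1  1  2  2  0  0  1  1  2  2  0  0  1  1  2  2  0  0  1  1  2  2  0  0  1
P-positions are exactly the n with G(n) = 0.

0, 1, 6, 7, 12, 13, 18, 19, 24, 25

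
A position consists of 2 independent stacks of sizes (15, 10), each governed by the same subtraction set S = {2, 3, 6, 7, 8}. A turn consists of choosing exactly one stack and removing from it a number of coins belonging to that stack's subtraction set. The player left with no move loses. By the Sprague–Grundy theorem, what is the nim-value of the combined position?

All stacks use S = {2, 3, 6, 7, 8}:
G(0) = 0
G(1) = mex{} = 0
G(2) = mex{0} = 1
G(3) = mex{0,0} = 1
G(4) = mex{1,0} = 2
G(5) = mex{1,1} = 0
G(6) = mex{2,1,0} = 3
G(7) = mex{0,2,0,0} = 1
G(8) = mex{3,0,1,0,0} = 2
G(9) = mex{1,3,1,1,0} = 2
G(10) = mex{2,1,2,1,1} = 0
G(11) = mex{2,2,0,2,1} = 3
G(12) = mex{0,2,3,0,2} = 1
G(13) = mex{3,0,1,3,0} = 2
G(14) = mex{1,3,2,1,3} = 0
G(15) = mex{2,1,2,2,1} = 0
Stack A: G(15) = 0.
Stack B: G(10) = 0.
Combined Grundy value = 0 ⊕ 0 = 0.

0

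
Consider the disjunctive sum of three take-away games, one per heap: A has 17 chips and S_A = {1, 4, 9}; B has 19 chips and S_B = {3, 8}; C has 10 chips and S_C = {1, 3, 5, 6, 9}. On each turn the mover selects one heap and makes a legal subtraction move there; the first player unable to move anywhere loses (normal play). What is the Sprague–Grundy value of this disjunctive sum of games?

0

Heap A, S = {1, 4, 9}:
G(0) = 0
G(1) = mex{0} = 1
G(2) = mex{1} = 0
G(3) = mex{0} = 1
G(4) = mex{1,0} = 2
G(5) = mex{2,1} = 0
G(6) = mex{0,0} = 1
G(7) = mex{1,1} = 0
G(8) = mex{0,2} = 1
G(9) = mex{1,0,0} = 2
G(10) = mex{2,1,1} = 0
G(11) = mex{0,0,0} = 1
G(12) = mex{1,1,1} = 0
G(13) = mex{0,2,2} = 1
G(14) = mex{1,0,0} = 2
G(15) = mex{2,1,1} = 0
G(16) = mex{0,0,0} = 1
G(17) = mex{1,1,1} = 0
G_A(17) = 0.
Heap B, S = {3, 8}:
G(0) = 0
G(1) = mex{} = 0
G(2) = mex{} = 0
G(3) = mex{0} = 1
G(4) = mex{0} = 1
G(5) = mex{0} = 1
G(6) = mex{1} = 0
G(7) = mex{1} = 0
G(8) = mex{1,0} = 2
G(9) = mex{0,0} = 1
G(10) = mex{0,0} = 1
G(11) = mex{2,1} = 0
G(12) = mex{1,1} = 0
G(13) = mex{1,1} = 0
G(14) = mex{0,0} = 1
G(15) = mex{0,0} = 1
G(16) = mex{0,2} = 1
G(17) = mex{1,1} = 0
G(18) = mex{1,1} = 0
G(19) = mex{1,0} = 2
G_B(19) = 2.
Heap C, S = {1, 3, 5, 6, 9}:
G(0) = 0
G(1) = mex{0} = 1
G(2) = mex{1} = 0
G(3) = mex{0,0} = 1
G(4) = mex{1,1} = 0
G(5) = mex{0,0,0} = 1
G(6) = mex{1,1,1,0} = 2
G(7) = mex{2,0,0,1} = 3
G(8) = mex{3,1,1,0} = 2
G(9) = mex{2,2,0,1,0} = 3
G(10) = mex{3,3,1,0,1} = 2
G_C(10) = 2.
Combined Grundy value = 0 ⊕ 2 ⊕ 2 = 0.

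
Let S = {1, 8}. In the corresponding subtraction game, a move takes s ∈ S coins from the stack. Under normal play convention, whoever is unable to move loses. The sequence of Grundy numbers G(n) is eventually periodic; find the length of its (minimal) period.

9

G(0) = 0
G(1) = mex{0} = 1
G(2) = mex{1} = 0
G(3) = mex{0} = 1
G(4) = mex{1} = 0
G(5) = mex{0} = 1
G(6) = mex{1} = 0
G(7) = mex{0} = 1
G(8) = mex{1,0} = 2
G(9) = mex{2,1} = 0
G(10) = mex{0,0} = 1
G(11) = mex{1,1} = 0
G(12) = mex{0,0} = 1
G(13) = mex{1,1} = 0
G(14) = mex{0,0} = 1
G(15) = mex{1,1} = 0
G(16) = mex{0,2} = 1
G(17) = mex{1,0} = 2
G(18) = mex{2,1} = 0
G(19) = mex{0,0} = 1
G(n+9) = G(n) holds for n = 0,…,7 (a full window of length max(S) = 8), so the sequence is purely periodic with period 9.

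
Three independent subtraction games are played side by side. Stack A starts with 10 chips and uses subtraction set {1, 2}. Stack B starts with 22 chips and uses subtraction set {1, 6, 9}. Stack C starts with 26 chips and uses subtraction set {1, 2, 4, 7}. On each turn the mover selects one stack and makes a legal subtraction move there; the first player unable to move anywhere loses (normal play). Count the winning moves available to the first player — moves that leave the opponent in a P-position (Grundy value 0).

4

Stack A, S = {1, 2}:
G(0) = 0
G(1) = mex{0} = 1
G(2) = mex{1,0} = 2
G(3) = mex{2,1} = 0
G(4) = mex{0,2} = 1
G(5) = mex{1,0} = 2
G(6) = mex{2,1} = 0
G(7) = mex{0,2} = 1
G(8) = mex{1,0} = 2
G(9) = mex{2,1} = 0
G(10) = mex{0,2} = 1
G_A(10) = 1.
Stack B, S = {1, 6, 9}:
G(0) = 0
G(1) = mex{0} = 1
G(2) = mex{1} = 0
G(3) = mex{0} = 1
G(4) = mex{1} = 0
G(5) = mex{0} = 1
G(6) = mex{1,0} = 2
G(7) = mex{2,1} = 0
G(8) = mex{0,0} = 1
G(9) = mex{1,1,0} = 2
G(10) = mex{2,0,1} = 3
G(11) = mex{3,1,0} = 2
G(12) = mex{2,2,1} = 0
G(13) = mex{0,0,0} = 1
G(14) = mex{1,1,1} = 0
G(15) = mex{0,2,2} = 1
G(16) = mex{1,3,0} = 2
G(17) = mex{2,2,1} = 0
G(18) = mex{0,0,2} = 1
G(19) = mex{1,1,3} = 0
G(20) = mex{0,0,2} = 1
G(21) = mex{1,1,0} = 2
G(22) = mex{2,2,1} = 0
G_B(22) = 0.
Stack C, S = {1, 2, 4, 7}:
n :  0  1  2  3  4  5  6  7  8  9 10 11 12 13 14 15 16 17 18 19 20 21 22 23 24 25 26
G :  0  1  2  0  1  2  0  1  2  0  1  2  0  1  2  0  1  2  0  1  2  0  1  2  0  1  2
G_C(26) = 2.
Combined Grundy value = 1 ⊕ 0 ⊕ 2 = 3.
A winning move leaves total XOR = 0, i.e. changes one component's Grundy value g to g ⊕ X where X is the current total.
Stack A: need g' = 1⊕3 = 2. Options: 10−1→G=0, 10−2→G=2. Hits: 1.
Stack B: need g' = 0⊕3 = 3. Options: 22−1→G=2, 22−6→G=2, 22−9→G=1. Hits: 0.
Stack C: need g' = 2⊕3 = 1. Options: 26−1→G=1, 26−2→G=0, 26−4→G=1, 26−7→G=1. Hits: 3.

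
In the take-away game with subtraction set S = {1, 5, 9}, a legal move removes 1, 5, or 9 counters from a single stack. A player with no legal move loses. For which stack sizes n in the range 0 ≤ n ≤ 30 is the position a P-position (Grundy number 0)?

G(0) = 0
G(1) = mex{0} = 1
G(2) = mex{1} = 0
G(3) = mex{0} = 1
G(4) = mex{1} = 0
G(5) = mex{0,0} = 1
G(6) = mex{1,1} = 0
G(7) = mex{0,0} = 1
G(8) = mex{1,1} = 0
G(9) = mex{0,0,0} = 1
G(10) = mex{1,1,1} = 0
G(11) = mex{0,0,0} = 1
G(12) = mex{1,1,1} = 0
G(13) = mex{0,0,0} = 1
G(14) = mex{1,1,1} = 0
G(15) = mex{0,0,0} = 1
G(16) = mex{1,1,1} = 0
G(17) = mex{0,0,0} = 1
G(18) = mex{1,1,1} = 0
G(19) = mex{0,0,0} = 1
G(20) = mex{1,1,1} = 0
G(21) = mex{0,0,0} = 1
G(22) = mex{1,1,1} = 0
G(23) = mex{0,0,0} = 1
G(24) = mex{1,1,1} = 0
G(25) = mex{0,0,0} = 1
G(26) = mex{1,1,1} = 0
G(27) = mex{0,0,0} = 1
G(28) = mex{1,1,1} = 0
G(29) = mex{0,0,0} = 1
G(30) = mex{1,1,1} = 0
P-positions are exactly the n with G(n) = 0.

0, 2, 4, 6, 8, 10, 12, 14, 16, 18, 20, 22, 24, 26, 28, 30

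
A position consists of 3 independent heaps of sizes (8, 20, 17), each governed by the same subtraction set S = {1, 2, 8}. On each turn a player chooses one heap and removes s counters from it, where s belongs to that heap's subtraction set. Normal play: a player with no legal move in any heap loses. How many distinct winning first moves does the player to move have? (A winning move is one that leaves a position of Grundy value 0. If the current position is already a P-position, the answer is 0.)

6

All heaps use S = {1, 2, 8}:
G(0) = 0
G(1) = mex{0} = 1
G(2) = mex{1,0} = 2
G(3) = mex{2,1} = 0
G(4) = mex{0,2} = 1
G(5) = mex{1,0} = 2
G(6) = mex{2,1} = 0
G(7) = mex{0,2} = 1
G(8) = mex{1,0,0} = 2
G(9) = mex{2,1,1} = 0
G(10) = mex{0,2,2} = 1
G(11) = mex{1,0,0} = 2
G(12) = mex{2,1,1} = 0
G(13) = mex{0,2,2} = 1
G(14) = mex{1,0,0} = 2
G(15) = mex{2,1,1} = 0
G(16) = mex{0,2,2} = 1
G(17) = mex{1,0,0} = 2
G(18) = mex{2,1,1} = 0
G(19) = mex{0,2,2} = 1
G(20) = mex{1,0,0} = 2
Heap A: G(8) = 2.
Heap B: G(20) = 2.
Heap C: G(17) = 2.
Combined Grundy value = 2 ⊕ 2 ⊕ 2 = 2.
A winning move leaves total XOR = 0, i.e. changes one component's Grundy value g to g ⊕ X where X is the current total.
Heap A: need g' = 2⊕2 = 0. Options: 8−1→G=1, 8−2→G=0, 8−8→G=0. Hits: 2.
Heap B: need g' = 2⊕2 = 0. Options: 20−1→G=1, 20−2→G=0, 20−8→G=0. Hits: 2.
Heap C: need g' = 2⊕2 = 0. Options: 17−1→G=1, 17−2→G=0, 17−8→G=0. Hits: 2.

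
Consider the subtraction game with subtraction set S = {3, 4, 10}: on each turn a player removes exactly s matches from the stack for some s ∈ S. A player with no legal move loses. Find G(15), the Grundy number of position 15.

0

n :  0  1  2  3  4  5  6  7  8  9 10 11 12 13 14 15
G :  0  0  0  1  1  1  2  0  0  0  1  1  1  2  0  0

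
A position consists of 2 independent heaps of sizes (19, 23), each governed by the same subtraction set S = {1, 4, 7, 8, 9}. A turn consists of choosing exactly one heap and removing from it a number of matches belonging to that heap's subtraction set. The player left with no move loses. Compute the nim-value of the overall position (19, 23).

All heaps use S = {1, 4, 7, 8, 9}:
G(0) = 0
G(1) = mex{0} = 1
G(2) = mex{1} = 0
G(3) = mex{0} = 1
G(4) = mex{1,0} = 2
G(5) = mex{2,1} = 0
G(6) = mex{0,0} = 1
G(7) = mex{1,1,0} = 2
G(8) = mex{2,2,1,0} = 3
G(9) = mex{3,0,0,1,0} = 2
G(10) = mex{2,1,1,0,1} = 3
G(11) = mex{3,2,2,1,0} = 4
G(12) = mex{4,3,0,2,1} = 5
G(13) = mex{5,2,1,0,2} = 3
G(14) = mex{3,3,2,1,0} = 4
G(15) = mex{4,4,3,2,1} = 0
G(16) = mex{0,5,2,3,2} = 1
G(17) = mex{1,3,3,2,3} = 0
G(18) = mex{0,4,4,3,2} = 1
G(19) = mex{1,0,5,4,3} = 2
G(20) = mex{2,1,3,5,4} = 0
G(21) = mex{0,0,4,3,5} = 1
G(22) = mex{1,1,0,4,3} = 2
G(23) = mex{2,2,1,0,4} = 3
Heap A: G(19) = 2.
Heap B: G(23) = 3.
Combined Grundy value = 2 ⊕ 3 = 1.

1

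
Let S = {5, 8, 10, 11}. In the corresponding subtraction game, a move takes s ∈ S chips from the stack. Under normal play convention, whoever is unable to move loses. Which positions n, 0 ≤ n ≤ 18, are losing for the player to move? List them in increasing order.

n :  0  1  2  3  4  5  6  7  8  9 10 11 12 13 14 15 16 17 18
G :  0  0  0  0  0  1  1  1  1  1  2  2  2  2  2  3  0  0  0
P-positions are exactly the n with G(n) = 0.

0, 1, 2, 3, 4, 16, 17, 18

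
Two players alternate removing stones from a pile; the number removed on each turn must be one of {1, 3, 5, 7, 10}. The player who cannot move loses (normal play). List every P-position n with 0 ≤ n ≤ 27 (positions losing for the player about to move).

n :  0  1  2  3  4  5  6  7  8  9 10 11 12 13 14 15 16 17 18 19 20 21 22 23 24 25 26 27
G :  0  1  0  1  0  1  0  1  0  1  2  3  2  3  2  3  2  0  1  0  1  0  1  0  1  0  1  2
P-positions are exactly the n with G(n) = 0.

0, 2, 4, 6, 8, 17, 19, 21, 23, 25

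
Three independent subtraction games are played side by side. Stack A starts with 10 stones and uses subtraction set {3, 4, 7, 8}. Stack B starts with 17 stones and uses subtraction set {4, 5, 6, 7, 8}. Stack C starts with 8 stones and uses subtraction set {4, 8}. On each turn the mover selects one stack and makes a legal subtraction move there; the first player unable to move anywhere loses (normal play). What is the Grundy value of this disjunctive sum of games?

Stack A, S = {3, 4, 7, 8}:
n :  0  1  2  3  4  5  6  7  8  9 10
G :  0  0  0  1  1  1  2  2  2  3  3
G_A(10) = 3.
Stack B, S = {4, 5, 6, 7, 8}:
G(0) = 0
G(1) = mex{} = 0
G(2) = mex{} = 0
G(3) = mex{} = 0
G(4) = mex{0} = 1
G(5) = mex{0,0} = 1
G(6) = mex{0,0,0} = 1
G(7) = mex{0,0,0,0} = 1
G(8) = mex{1,0,0,0,0} = 2
G(9) = mex{1,1,0,0,0} = 2
G(10) = mex{1,1,1,0,0} = 2
G(11) = mex{1,1,1,1,0} = 2
G(12) = mex{2,1,1,1,1} = 0
G(13) = mex{2,2,1,1,1} = 0
G(14) = mex{2,2,2,1,1} = 0
G(15) = mex{2,2,2,2,1} = 0
G(16) = mex{0,2,2,2,2} = 1
G(17) = mex{0,0,2,2,2} = 1
G_B(17) = 1.
Stack C, S = {4, 8}:
n : 0 1 2 3 4 5 6 7 8
G : 0 0 0 0 1 1 1 1 2
G_C(8) = 2.
Combined Grundy value = 3 ⊕ 1 ⊕ 2 = 0.

0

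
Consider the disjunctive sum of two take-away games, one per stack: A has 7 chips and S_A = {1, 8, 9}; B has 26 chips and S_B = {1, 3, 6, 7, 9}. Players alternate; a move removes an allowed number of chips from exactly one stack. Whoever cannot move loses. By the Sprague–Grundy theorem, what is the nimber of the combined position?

1

Stack A, S = {1, 8, 9}:
n : 0 1 2 3 4 5 6 7
G : 0 1 0 1 0 1 0 1
G_A(7) = 1.
Stack B, S = {1, 3, 6, 7, 9}:
n :  0  1  2  3  4  5  6  7  8  9 10 11 12 13 14 15 16 17 18 19 20 21 22 23 24 25 26
G :  0  1  0  1  0  1  2  3  2  3  2  3  0  1  0  1  0  1  2  3  2  3  2  3  0  1  0
G_B(26) = 0.
Combined Grundy value = 1 ⊕ 0 = 1.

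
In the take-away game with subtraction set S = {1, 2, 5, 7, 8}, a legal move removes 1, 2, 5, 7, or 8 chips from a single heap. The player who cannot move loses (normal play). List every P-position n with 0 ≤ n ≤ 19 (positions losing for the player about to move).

G(0) = 0
G(1) = mex{0} = 1
G(2) = mex{1,0} = 2
G(3) = mex{2,1} = 0
G(4) = mex{0,2} = 1
G(5) = mex{1,0,0} = 2
G(6) = mex{2,1,1} = 0
G(7) = mex{0,2,2,0} = 1
G(8) = mex{1,0,0,1,0} = 2
G(9) = mex{2,1,1,2,1} = 0
G(10) = mex{0,2,2,0,2} = 1
G(11) = mex{1,0,0,1,0} = 2
G(12) = mex{2,1,1,2,1} = 0
G(13) = mex{0,2,2,0,2} = 1
G(14) = mex{1,0,0,1,0} = 2
G(15) = mex{2,1,1,2,1} = 0
G(16) = mex{0,2,2,0,2} = 1
G(17) = mex{1,0,0,1,0} = 2
G(18) = mex{2,1,1,2,1} = 0
G(19) = mex{0,2,2,0,2} = 1
P-positions are exactly the n with G(n) = 0.

0, 3, 6, 9, 12, 15, 18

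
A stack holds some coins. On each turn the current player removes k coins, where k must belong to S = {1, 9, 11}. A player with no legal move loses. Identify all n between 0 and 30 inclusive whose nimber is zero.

G(0) = 0
G(1) = mex{0} = 1
G(2) = mex{1} = 0
G(3) = mex{0} = 1
G(4) = mex{1} = 0
G(5) = mex{0} = 1
G(6) = mex{1} = 0
G(7) = mex{0} = 1
G(8) = mex{1} = 0
G(9) = mex{0,0} = 1
G(10) = mex{1,1} = 0
G(11) = mex{0,0,0} = 1
G(12) = mex{1,1,1} = 0
G(13) = mex{0,0,0} = 1
G(14) = mex{1,1,1} = 0
G(15) = mex{0,0,0} = 1
G(16) = mex{1,1,1} = 0
G(17) = mex{0,0,0} = 1
G(18) = mex{1,1,1} = 0
G(19) = mex{0,0,0} = 1
G(20) = mex{1,1,1} = 0
G(21) = mex{0,0,0} = 1
G(22) = mex{1,1,1} = 0
G(23) = mex{0,0,0} = 1
G(24) = mex{1,1,1} = 0
G(25) = mex{0,0,0} = 1
G(26) = mex{1,1,1} = 0
G(27) = mex{0,0,0} = 1
G(28) = mex{1,1,1} = 0
G(29) = mex{0,0,0} = 1
G(30) = mex{1,1,1} = 0
P-positions are exactly the n with G(n) = 0.

0, 2, 4, 6, 8, 10, 12, 14, 16, 18, 20, 22, 24, 26, 28, 30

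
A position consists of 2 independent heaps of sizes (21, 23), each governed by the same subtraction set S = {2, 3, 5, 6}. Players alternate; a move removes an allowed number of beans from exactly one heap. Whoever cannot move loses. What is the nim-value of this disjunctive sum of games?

1

All heaps use S = {2, 3, 5, 6}:
n :  0  1  2  3  4  5  6  7  8  9 10 11 12 13 14 15 16 17 18 19 20 21 22 23
G :  0  0  1  1  2  2  3  3  0  0  1  1  2  2  3  3  0  0  1  1  2  2  3  3
Heap A: G(21) = 2.
Heap B: G(23) = 3.
Combined Grundy value = 2 ⊕ 3 = 1.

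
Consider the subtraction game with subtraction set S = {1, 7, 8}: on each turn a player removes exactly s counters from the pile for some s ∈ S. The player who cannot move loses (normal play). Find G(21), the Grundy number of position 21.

G(0) = 0
G(1) = mex{0} = 1
G(2) = mex{1} = 0
G(3) = mex{0} = 1
G(4) = mex{1} = 0
G(5) = mex{0} = 1
G(6) = mex{1} = 0
G(7) = mex{0,0} = 1
G(8) = mex{1,1,0} = 2
G(9) = mex{2,0,1} = 3
G(10) = mex{3,1,0} = 2
G(11) = mex{2,0,1} = 3
G(12) = mex{3,1,0} = 2
G(13) = mex{2,0,1} = 3
G(14) = mex{3,1,0} = 2
G(15) = mex{2,2,1} = 0
G(16) = mex{0,3,2} = 1
G(17) = mex{1,2,3} = 0
G(18) = mex{0,3,2} = 1
G(19) = mex{1,2,3} = 0
G(20) = mex{0,3,2} = 1
G(21) = mex{1,2,3} = 0

0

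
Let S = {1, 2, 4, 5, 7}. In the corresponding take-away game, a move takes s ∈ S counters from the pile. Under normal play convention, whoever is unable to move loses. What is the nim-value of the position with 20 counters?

2

G(0) = 0
G(1) = mex{0} = 1
G(2) = mex{1,0} = 2
G(3) = mex{2,1} = 0
G(4) = mex{0,2,0} = 1
G(5) = mex{1,0,1,0} = 2
G(6) = mex{2,1,2,1} = 0
G(7) = mex{0,2,0,2,0} = 1
G(8) = mex{1,0,1,0,1} = 2
G(9) = mex{2,1,2,1,2} = 0
G(10) = mex{0,2,0,2,0} = 1
G(11) = mex{1,0,1,0,1} = 2
G(12) = mex{2,1,2,1,2} = 0
G(13) = mex{0,2,0,2,0} = 1
G(14) = mex{1,0,1,0,1} = 2
G(15) = mex{2,1,2,1,2} = 0
G(16) = mex{0,2,0,2,0} = 1
G(17) = mex{1,0,1,0,1} = 2
G(18) = mex{2,1,2,1,2} = 0
G(19) = mex{0,2,0,2,0} = 1
G(20) = mex{1,0,1,0,1} = 2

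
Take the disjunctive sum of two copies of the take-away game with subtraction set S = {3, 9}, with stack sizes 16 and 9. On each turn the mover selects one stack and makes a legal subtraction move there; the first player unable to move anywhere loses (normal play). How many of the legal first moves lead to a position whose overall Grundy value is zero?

0

All stacks use S = {3, 9}:
n :  0  1  2  3  4  5  6  7  8  9 10 11 12 13 14 15 16
G :  0  0  0  1  1  1  0  0  0  1  1  1  0  0  0  1  1
Stack A: G(16) = 1.
Stack B: G(9) = 1.
Combined Grundy value = 1 ⊕ 1 = 0.
A winning move leaves total XOR = 0, i.e. changes one component's Grundy value g to g ⊕ X where X is the current total.
Stack A: target g' = 1⊕0 = 1, but every legal move changes the Grundy value (mex property), so 0 moves.
Stack B: target g' = 1⊕0 = 1, but every legal move changes the Grundy value (mex property), so 0 moves.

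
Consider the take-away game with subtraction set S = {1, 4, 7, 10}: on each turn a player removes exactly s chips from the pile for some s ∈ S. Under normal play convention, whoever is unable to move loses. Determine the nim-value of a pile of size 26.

2

n :  0  1  2  3  4  5  6  7  8  9 10 11 12 13 14 15 16 17 18 19 20 21 22 23 24 25 26
G :  0  1  0  1  2  0  1  2  0  1  2  0  1  0  1  2  0  1  2  0  1  2  0  1  0  1  2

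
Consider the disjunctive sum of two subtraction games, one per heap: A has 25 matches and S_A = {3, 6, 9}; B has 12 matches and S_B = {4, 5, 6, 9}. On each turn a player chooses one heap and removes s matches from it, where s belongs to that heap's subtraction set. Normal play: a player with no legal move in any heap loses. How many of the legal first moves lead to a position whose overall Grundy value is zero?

2

Heap A, S = {3, 6, 9}:
n :  0  1  2  3  4  5  6  7  8  9 10 11 12 13 14 15 16 17 18 19 20 21 22 23 24 25
G :  0  0  0  1  1  1  2  2  2  3  3  3  0  0  0  1  1  1  2  2  2  3  3  3  0  0
G_A(25) = 0.
Heap B, S = {4, 5, 6, 9}:
n :  0  1  2  3  4  5  6  7  8  9 10 11 12
G :  0  0  0  0  1  1  1  1  2  2  2  2  3
G_B(12) = 3.
Combined Grundy value = 0 ⊕ 3 = 3.
A winning move leaves total XOR = 0, i.e. changes one component's Grundy value g to g ⊕ X where X is the current total.
Heap A: need g' = 0⊕3 = 3. Options: 25−3→G=3, 25−6→G=2, 25−9→G=1. Hits: 1.
Heap B: need g' = 3⊕3 = 0. Options: 12−4→G=2, 12−5→G=1, 12−6→G=1, 12−9→G=0. Hits: 1.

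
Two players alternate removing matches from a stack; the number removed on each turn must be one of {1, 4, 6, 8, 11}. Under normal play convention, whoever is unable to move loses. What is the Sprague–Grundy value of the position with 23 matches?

2

n :  0  1  2  3  4  5  6  7  8  9 10 11 12 13 14 15 16 17 18 19 20 21 22 23
G :  0  1  0  1  2  0  1  0  1  2  3  2  0  1  0  1  2  0  1  0  1  2  3  2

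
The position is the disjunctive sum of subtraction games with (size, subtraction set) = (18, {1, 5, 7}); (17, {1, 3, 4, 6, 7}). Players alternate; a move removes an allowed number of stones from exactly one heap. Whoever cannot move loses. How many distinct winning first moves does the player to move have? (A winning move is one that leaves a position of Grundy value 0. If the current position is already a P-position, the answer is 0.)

1

Heap A, S = {1, 5, 7}:
G(0) = 0
G(1) = mex{0} = 1
G(2) = mex{1} = 0
G(3) = mex{0} = 1
G(4) = mex{1} = 0
G(5) = mex{0,0} = 1
G(6) = mex{1,1} = 0
G(7) = mex{0,0,0} = 1
G(8) = mex{1,1,1} = 0
G(9) = mex{0,0,0} = 1
G(10) = mex{1,1,1} = 0
G(11) = mex{0,0,0} = 1
G(12) = mex{1,1,1} = 0
G(13) = mex{0,0,0} = 1
G(14) = mex{1,1,1} = 0
G(15) = mex{0,0,0} = 1
G(16) = mex{1,1,1} = 0
G(17) = mex{0,0,0} = 1
G(18) = mex{1,1,1} = 0
G_A(18) = 0.
Heap B, S = {1, 3, 4, 6, 7}:
n :  0  1  2  3  4  5  6  7  8  9 10 11 12 13 14 15 16 17
G :  0  1  0  1  2  3  2  3  4  5  0  1  0  1  2  3  2  3
G_B(17) = 3.
Combined Grundy value = 0 ⊕ 3 = 3.
A winning move leaves total XOR = 0, i.e. changes one component's Grundy value g to g ⊕ X where X is the current total.
Heap A: need g' = 0⊕3 = 3. Options: 18−1→G=1, 18−5→G=1, 18−7→G=1. Hits: 0.
Heap B: need g' = 3⊕3 = 0. Options: 17−1→G=2, 17−3→G=2, 17−4→G=1, 17−6→G=1, 17−7→G=0. Hits: 1.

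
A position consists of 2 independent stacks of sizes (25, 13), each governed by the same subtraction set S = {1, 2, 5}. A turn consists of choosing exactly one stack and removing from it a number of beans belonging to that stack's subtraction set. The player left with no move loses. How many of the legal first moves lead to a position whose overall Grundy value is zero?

All stacks use S = {1, 2, 5}:
n :  0  1  2  3  4  5  6  7  8  9 10 11 12 13 14 15 16 17 18 19 20 21 22 23 24 25
G :  0  1  2  0  1  2  0  1  2  0  1  2  0  1  2  0  1  2  0  1  2  0  1  2  0  1
Stack A: G(25) = 1.
Stack B: G(13) = 1.
Combined Grundy value = 1 ⊕ 1 = 0.
A winning move leaves total XOR = 0, i.e. changes one component's Grundy value g to g ⊕ X where X is the current total.
Stack A: target g' = 1⊕0 = 1, but every legal move changes the Grundy value (mex property), so 0 moves.
Stack B: target g' = 1⊕0 = 1, but every legal move changes the Grundy value (mex property), so 0 moves.

0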